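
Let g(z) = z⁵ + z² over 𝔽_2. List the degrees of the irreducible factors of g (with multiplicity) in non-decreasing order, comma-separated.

1, 1, 1, 2

Roots in 𝔽_2: g(0) = 0 → root; g(1) = 0 → root.
Linear factors from roots: (z), (z + 1).
Complete factorization: g(z) = (z + 1)·(z)^2·(z² + z + 1).
Factor degrees with multiplicity: 1 + 1 + 1 + 2 = 5.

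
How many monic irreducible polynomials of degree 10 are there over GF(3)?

x^(3^10) − x is the product of all monic irreducibles of degree dividing 10; Möbius inversion gives N = (1/10) Σ μ(10/d)·3^d.
Divisors of 10: 1, 2, 5, 10; μ(10/d) for each: 1, -1, -1, 1.
Σ = 3^1 − 3^2 − 3^5 + 3^10 = 58800.
N = 58800/10 = 5880.

5880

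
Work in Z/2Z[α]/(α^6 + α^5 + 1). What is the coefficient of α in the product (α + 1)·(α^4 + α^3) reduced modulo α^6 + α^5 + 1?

0

Multiply in Z/2Z[α]: (α + 1)·(α^4 + α^3) = α^5 + α^3.
Reduced: α^5 + α^3.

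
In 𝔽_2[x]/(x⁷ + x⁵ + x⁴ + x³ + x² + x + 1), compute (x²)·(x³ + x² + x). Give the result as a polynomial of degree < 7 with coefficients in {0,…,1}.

x^5 + x^4 + x^3

Multiply in 𝔽_2[x]: (x²)·(x³ + x² + x) = x⁵ + x⁴ + x³.
Reduced: x⁵ + x⁴ + x³.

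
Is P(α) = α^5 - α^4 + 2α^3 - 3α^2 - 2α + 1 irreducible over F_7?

Yes

Check for roots in F_7: P(0) = 1; P(1) = 5; P(2) = 3; P(3) = 2; P(4) = 1; P(5) = 6; P(6) = 3.
No roots, so no linear factors.
Degree-2 irreducible divisors: test the 21 monic irreducibles of degree 2 over GF(7).
None of them divide P (all give nonzero remainder).
No irreducible factor of degree ≤ 2 exists, so P is irreducible over GF(7).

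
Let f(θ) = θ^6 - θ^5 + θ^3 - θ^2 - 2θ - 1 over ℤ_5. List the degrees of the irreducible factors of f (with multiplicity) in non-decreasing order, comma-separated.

6

Roots in ℤ_5: f(0) = 4; f(1) = 2; f(2) = 1; f(3) = 2; f(4) = 1.
Complete factorization: f(θ) = (θ^6 - θ^5 + θ^3 - θ^2 - 2θ - 1).
Factor degrees with multiplicity: 6 = 6.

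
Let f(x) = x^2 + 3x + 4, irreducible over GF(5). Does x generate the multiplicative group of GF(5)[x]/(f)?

No

|GF(5^2)^×| = 5^2 − 1 = 24. Prime factorization: 24 = 2^3·3.
f is primitive ⇔ x has order 24 in GF(5)[x]/(f), i.e. x^(24/q) ≠ 1 for each prime q | 24.
x^(12) mod f = 1
x^(8) mod f = 3x + 4.
Since x^(12) = 1, the order of x divides 12 < 24; not primitive.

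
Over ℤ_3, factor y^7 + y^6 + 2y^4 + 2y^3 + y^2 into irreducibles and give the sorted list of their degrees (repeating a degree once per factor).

Write g(y) = y^7 + y^6 + 2y^4 + 2y^3 + y^2.
Roots in ℤ_3: g(0) = 0 → root; g(1) = 1; g(2) = 1.
Linear factors from roots: (y).
Complete factorization: g(y) = (y)^2·(y^2 + 1)·(y^3 + y^2 + 2y + 1).
Factor degrees with multiplicity: 1 + 1 + 2 + 3 = 7.

1, 1, 2, 3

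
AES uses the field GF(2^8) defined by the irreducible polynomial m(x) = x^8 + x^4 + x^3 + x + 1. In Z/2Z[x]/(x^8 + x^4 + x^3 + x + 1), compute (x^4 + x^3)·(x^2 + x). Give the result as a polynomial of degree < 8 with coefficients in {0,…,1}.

x^6 + x^4

Multiply in Z/2Z[x]: (x^4 + x^3)·(x^2 + x) = x^6 + x^4.
Reduced: x^6 + x^4.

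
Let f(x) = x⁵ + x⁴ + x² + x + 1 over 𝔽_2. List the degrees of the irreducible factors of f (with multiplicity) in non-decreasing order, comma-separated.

Roots in 𝔽_2: f(0) = 1; f(1) = 1.
Complete factorization: f(x) = (x⁵ + x⁴ + x² + x + 1).
Factor degrees with multiplicity: 5 = 5.

5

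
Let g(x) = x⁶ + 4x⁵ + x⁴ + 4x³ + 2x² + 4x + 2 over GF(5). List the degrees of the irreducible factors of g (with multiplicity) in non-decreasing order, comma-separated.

Roots in GF(5): g(0) = 2; g(1) = 3; g(2) = 3; g(3) = 2; g(4) = 4.
Complete factorization: g(x) = (x⁶ + 4x⁵ + x⁴ + 4x³ + 2x² + 4x + 2).
Factor degrees with multiplicity: 6 = 6.

6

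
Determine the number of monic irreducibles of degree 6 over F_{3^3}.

64566684

The number of monic irreducibles of degree 6 over GF(27) is (1/6)·Σ_{d∣6} μ(6/d) 27^d.
Divisors of 6: 1, 2, 3, 6; μ(6/d) for each: 1, -1, -1, 1.
Σ = 27^1 − 27^2 − 27^3 + 27^6 = 387400104.
N = 387400104/6 = 64566684.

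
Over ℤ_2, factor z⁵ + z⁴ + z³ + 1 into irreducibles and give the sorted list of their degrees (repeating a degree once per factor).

1, 1, 3

Write g(z) = z⁵ + z⁴ + z³ + 1.
Roots in ℤ_2: g(0) = 1; g(1) = 0 → root.
Linear factors from roots: (z + 1).
Complete factorization: g(z) = (z + 1)^2·(z³ + z² + 1).
Factor degrees with multiplicity: 1 + 1 + 3 = 5.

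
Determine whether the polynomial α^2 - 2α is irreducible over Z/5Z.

No

Write g(α) = α^2 - 2α.
Check for roots in Z/5Z: g(0) = 0 → root; g(1) = 4; g(2) = 0 → root; g(3) = 3; g(4) = 3.
g(0) = 0, so (α) divides g(α); g is reducible.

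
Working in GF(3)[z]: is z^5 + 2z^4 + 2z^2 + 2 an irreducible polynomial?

Write P(z) = z^5 + 2z^4 + 2z^2 + 2.
Check for roots in GF(3): P(0) = 2; P(1) = 1; P(2) = 2.
No roots, so no linear factors.
Monic irreducibles of degree 2 over GF(3): z^2 + 1, z^2 + z + 2, z^2 + 2z + 2.
None of them divide P (all give nonzero remainder).
No irreducible factor of degree ≤ 2 exists, so P is irreducible over GF(3).

Yes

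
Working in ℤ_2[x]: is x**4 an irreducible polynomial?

Write h(x) = x**4.
Check for roots in ℤ_2: h(0) = 0 → root; h(1) = 1.
h(0) = 0, so (x) divides h(x); h is reducible.

No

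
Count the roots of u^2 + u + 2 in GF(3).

0

Write f(u) = u^2 + u + 2.
Evaluate at each of the 3 elements of GF(3):
f(0) = 2; f(1) = 1; f(2) = 2.
No element is a root.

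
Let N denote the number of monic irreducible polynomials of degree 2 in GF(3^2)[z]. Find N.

x^(9^2) − x is the product of all monic irreducibles of degree dividing 2; Möbius inversion gives N = (1/2) Σ μ(2/d)·9^d.
Divisors of 2: 1, 2; μ(2/d) for each: -1, 1.
Σ = − 9^1 + 9^2 = 72.
N = 72/2 = 36.

36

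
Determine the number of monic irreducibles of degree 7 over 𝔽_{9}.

The number of monic irreducibles of degree 7 over GF(9) is (1/7)·Σ_{d∣7} μ(7/d) 9^d.
Divisors of 7: 1, 7; μ(7/d) for each: -1, 1.
Σ = − 9^1 + 9^7 = 4782960.
N = 4782960/7 = 683280.

683280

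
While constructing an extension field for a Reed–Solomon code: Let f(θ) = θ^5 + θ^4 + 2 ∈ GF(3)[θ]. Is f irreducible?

Check for roots in GF(3): f(0) = 2; f(1) = 1; f(2) = 2.
No roots, so no linear factors.
Monic irreducibles of degree 2 over GF(3): θ^2 + 1, θ^2 + θ + 2, θ^2 + 2θ + 2.
None of them divide f (all give nonzero remainder).
No irreducible factor of degree ≤ 2 exists, so f is irreducible over GF(3).

Yes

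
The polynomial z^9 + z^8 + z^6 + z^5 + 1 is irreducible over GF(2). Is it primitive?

Yes

Write f(z) = z^9 + z^8 + z^6 + z^5 + 1.
|GF(2^9)^×| = 2^9 − 1 = 511. Prime factorization: 511 = 7·73.
f is primitive ⇔ z has order 511 in GF(2)[z]/(f), i.e. z^(511/q) ≠ 1 for each prime q | 511.
z^(73) mod f = z^8 + z^5 + z^2 + 1.
z^(7) mod f = z^7.
None equal 1, so z has full order 511; f is primitive.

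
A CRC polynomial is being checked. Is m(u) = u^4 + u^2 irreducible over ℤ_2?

Check for roots in ℤ_2: m(0) = 0 → root; m(1) = 0 → root.
m(0) = 0, so (u) divides m(u); m is reducible.

No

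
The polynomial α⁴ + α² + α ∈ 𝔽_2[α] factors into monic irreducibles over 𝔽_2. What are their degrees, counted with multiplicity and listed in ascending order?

Write g(α) = α⁴ + α² + α.
Roots in 𝔽_2: g(0) = 0 → root; g(1) = 1.
Linear factors from roots: (α).
Complete factorization: g(α) = (α)·(α³ + α + 1).
Factor degrees with multiplicity: 1 + 3 = 4.

1, 3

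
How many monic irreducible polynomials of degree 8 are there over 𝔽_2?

30

Gauss's count: N_{2}(8) = (1/8) Σ_{d|8} μ(8/d)·2^d.
Divisors of 8: 1, 2, 4, 8; μ(8/d) for each: 0, 0, -1, 1.
Σ = − 2^4 + 2^8 = 240.
N = 240/8 = 30.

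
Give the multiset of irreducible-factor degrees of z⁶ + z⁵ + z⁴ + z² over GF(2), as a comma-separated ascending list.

Write f(z) = z⁶ + z⁵ + z⁴ + z².
Roots in GF(2): f(0) = 0 → root; f(1) = 0 → root.
Linear factors from roots: (z), (z + 1).
Complete factorization: f(z) = (z + 1)·(z)^2·(z³ + z + 1).
Factor degrees with multiplicity: 1 + 1 + 1 + 3 = 6.

1, 1, 1, 3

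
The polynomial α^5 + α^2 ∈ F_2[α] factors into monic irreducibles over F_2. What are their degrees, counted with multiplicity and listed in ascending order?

Write h(α) = α^5 + α^2.
Roots in F_2: h(0) = 0 → root; h(1) = 0 → root.
Linear factors from roots: (α), (α + 1).
Complete factorization: h(α) = (α + 1)·(α)^2·(α^2 + α + 1).
Factor degrees with multiplicity: 1 + 1 + 1 + 2 = 5.

1, 1, 1, 2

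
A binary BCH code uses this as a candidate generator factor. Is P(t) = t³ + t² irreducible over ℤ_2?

No

Check for roots in ℤ_2: P(0) = 0 → root; P(1) = 0 → root.
P(0) = 0, so (t) divides P(t); P is reducible.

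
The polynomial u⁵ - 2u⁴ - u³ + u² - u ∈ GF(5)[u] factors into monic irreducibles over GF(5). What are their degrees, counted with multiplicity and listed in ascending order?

1, 1, 1, 2

Write g(u) = u⁵ - 2u⁴ - u³ + u² - u.
Roots in GF(5): g(0) = 0 → root; g(1) = 3; g(2) = 4; g(3) = 0 → root; g(4) = 0 → root.
Linear factors from roots: (u), (u + 2), (u + 1).
Complete factorization: g(u) = (u)·(u + 1)·(u + 2)·(u² + 2).
Factor degrees with multiplicity: 1 + 1 + 1 + 2 = 5.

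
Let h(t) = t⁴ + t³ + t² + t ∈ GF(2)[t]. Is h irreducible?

No

Check for roots in GF(2): h(0) = 0 → root; h(1) = 0 → root.
h(0) = 0, so (t) divides h(t); h is reducible.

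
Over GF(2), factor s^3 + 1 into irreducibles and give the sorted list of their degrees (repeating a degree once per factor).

Write f(s) = s^3 + 1.
Roots in GF(2): f(0) = 1; f(1) = 0 → root.
Linear factors from roots: (s + 1).
Complete factorization: f(s) = (s + 1)·(s^2 + s + 1).
Factor degrees with multiplicity: 1 + 2 = 3.

1, 2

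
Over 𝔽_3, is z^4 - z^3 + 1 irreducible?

Write m(z) = z^4 - z^3 + 1.
Check for roots in 𝔽_3: m(0) = 1; m(1) = 1; m(2) = 0 → root.
m(2) = 0, so (z − 2) divides m(z); m is reducible.

No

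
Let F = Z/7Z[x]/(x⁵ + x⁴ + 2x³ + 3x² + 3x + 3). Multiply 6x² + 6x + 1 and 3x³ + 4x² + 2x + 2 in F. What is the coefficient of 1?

Multiply in Z/7Z[x]: (6x² + 6x + 1)·(3x³ + 4x² + 2x + 2) = 4x⁵ + 4x³ + 2.
Reduce using x⁵ ≡ 6x⁴ + 5x³ + 4x² + 4x + 4 (mod x⁵ + x⁴ + 2x³ + 3x² + 3x + 3).
Reduced: 3x⁴ + 3x³ + 2x² + 2x + 4.

4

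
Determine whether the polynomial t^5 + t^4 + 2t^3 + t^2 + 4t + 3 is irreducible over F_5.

Yes

Write f(t) = t^5 + t^4 + 2t^3 + t^2 + 4t + 3.
Check for roots in F_5: f(0) = 3; f(1) = 2; f(2) = 4; f(3) = 2; f(4) = 3.
No roots, so no linear factors.
Degree-2 irreducible divisors: test the 10 monic irreducibles of degree 2 over GF(5).
None of them divide f (all give nonzero remainder).
No irreducible factor of degree ≤ 2 exists, so f is irreducible over GF(5).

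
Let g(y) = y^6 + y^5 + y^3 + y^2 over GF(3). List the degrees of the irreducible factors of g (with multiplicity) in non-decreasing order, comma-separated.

Roots in GF(3): g(0) = 0 → root; g(1) = 1; g(2) = 0 → root.
Linear factors from roots: (y), (y + 1).
Complete factorization: g(y) = (y)^2·(y + 1)^4.
Factor degrees with multiplicity: 1 + 1 + 1 + 1 + 1 + 1 = 6.

1, 1, 1, 1, 1, 1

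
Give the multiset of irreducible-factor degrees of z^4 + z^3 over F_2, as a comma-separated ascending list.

Write g(z) = z^4 + z^3.
Roots in F_2: g(0) = 0 → root; g(1) = 0 → root.
Linear factors from roots: (z), (z + 1).
Complete factorization: g(z) = (z + 1)·(z)^3.
Factor degrees with multiplicity: 1 + 1 + 1 + 1 = 4.

1, 1, 1, 1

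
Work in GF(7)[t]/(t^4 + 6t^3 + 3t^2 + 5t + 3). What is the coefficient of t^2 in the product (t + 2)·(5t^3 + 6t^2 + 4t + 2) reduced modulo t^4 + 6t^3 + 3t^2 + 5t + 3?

Multiply in GF(7)[t]: (t + 2)·(5t^3 + 6t^2 + 4t + 2) = 5t^4 + 2t^3 + 2t^2 + 3t + 4.
Reduce using t^4 ≡ t^3 + 4t^2 + 2t + 4 (mod t^4 + 6t^3 + 3t^2 + 5t + 3).
Reduced: t^2 + 6t + 3.

1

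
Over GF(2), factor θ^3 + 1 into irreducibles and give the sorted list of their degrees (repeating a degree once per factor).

Write g(θ) = θ^3 + 1.
Roots in GF(2): g(0) = 1; g(1) = 0 → root.
Linear factors from roots: (θ + 1).
Complete factorization: g(θ) = (θ + 1)·(θ^2 + θ + 1).
Factor degrees with multiplicity: 1 + 2 = 3.

1, 2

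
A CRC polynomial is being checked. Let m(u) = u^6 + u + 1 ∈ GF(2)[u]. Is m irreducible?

Check for roots in GF(2): m(0) = 1; m(1) = 1.
No roots, so no linear factors.
Monic irreducibles of degree 2 over GF(2): u^2 + u + 1.
None of them divide m (all give nonzero remainder).
Monic irreducibles of degree 3 over GF(2): u^3 + u + 1, u^3 + u^2 + 1.
None of them divide m (all give nonzero remainder).
No irreducible factor of degree ≤ 3 exists, so m is irreducible over GF(2).

Yes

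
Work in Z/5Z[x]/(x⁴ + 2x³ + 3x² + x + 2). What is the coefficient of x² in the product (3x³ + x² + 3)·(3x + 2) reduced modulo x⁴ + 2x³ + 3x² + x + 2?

0

Multiply in Z/5Z[x]: (3x³ + x² + 3)·(3x + 2) = 4x⁴ + 4x³ + 2x² + 4x + 1.
Reduce using x⁴ ≡ 3x³ + 2x² + 4x + 3 (mod x⁴ + 2x³ + 3x² + x + 2).
Reduced: x³ + 3.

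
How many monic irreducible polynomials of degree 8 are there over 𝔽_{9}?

5380020

x^(9^8) − x is the product of all monic irreducibles of degree dividing 8; Möbius inversion gives N = (1/8) Σ μ(8/d)·9^d.
Divisors of 8: 1, 2, 4, 8; μ(8/d) for each: 0, 0, -1, 1.
Σ = − 9^4 + 9^8 = 43040160.
N = 43040160/8 = 5380020.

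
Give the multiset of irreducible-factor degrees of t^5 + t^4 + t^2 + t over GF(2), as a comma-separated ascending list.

Write f(t) = t^5 + t^4 + t^2 + t.
Roots in GF(2): f(0) = 0 → root; f(1) = 0 → root.
Linear factors from roots: (t), (t + 1).
Complete factorization: f(t) = (t)·(t + 1)^2·(t^2 + t + 1).
Factor degrees with multiplicity: 1 + 1 + 1 + 2 = 5.

1, 1, 1, 2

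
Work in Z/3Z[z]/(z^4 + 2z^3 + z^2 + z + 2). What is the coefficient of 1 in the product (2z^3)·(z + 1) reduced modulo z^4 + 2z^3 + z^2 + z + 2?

Multiply in Z/3Z[z]: (2z^3)·(z + 1) = 2z^4 + 2z^3.
Reduce using z^4 ≡ z^3 + 2z^2 + 2z + 1 (mod z^4 + 2z^3 + z^2 + z + 2).
Reduced: z^3 + z^2 + z + 2.

2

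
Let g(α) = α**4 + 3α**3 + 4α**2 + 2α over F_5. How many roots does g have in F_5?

4

Evaluate at each of the 5 elements of F_5:
g(0) = 0 → root; g(1) = 0 → root; g(2) = 0 → root; g(3) = 4; g(4) = 0 → root.
Roots: {0, 1, 2, 4}.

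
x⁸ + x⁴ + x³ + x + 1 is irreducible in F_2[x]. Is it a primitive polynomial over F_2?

No

Write f(x) = x⁸ + x⁴ + x³ + x + 1.
|GF(2^8)^×| = 2^8 − 1 = 255. Prime factorization: 255 = 3·5·17.
f is primitive ⇔ x has order 255 in GF(2)[x]/(f), i.e. x^(255/q) ≠ 1 for each prime q | 255.
x^(85) mod f = x⁷ + x⁵ + x⁴ + x³ + x² + 1.
x^(51) mod f = 1
x^(15) mod f = x⁵ + x³ + x² + x + 1.
Since x^(51) = 1, the order of x divides 51 < 255; not primitive.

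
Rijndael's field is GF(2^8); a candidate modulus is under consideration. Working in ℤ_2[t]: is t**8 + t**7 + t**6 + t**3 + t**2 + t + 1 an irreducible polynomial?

Yes

Write f(t) = t**8 + t**7 + t**6 + t**3 + t**2 + t + 1.
Check for roots in ℤ_2: f(0) = 1; f(1) = 1.
No roots, so no linear factors.
Monic irreducibles of degree 2 over GF(2): t**2 + t + 1.
None of them divide f (all give nonzero remainder).
Monic irreducibles of degree 3 over GF(2): t**3 + t + 1, t**3 + t**2 + 1.
None of them divide f (all give nonzero remainder).
Monic irreducibles of degree 4 over GF(2): t**4 + t + 1, t**4 + t**3 + 1, t**4 + t**3 + t**2 + t + 1.
None of them divide f (all give nonzero remainder).
No irreducible factor of degree ≤ 4 exists, so f is irreducible over GF(2).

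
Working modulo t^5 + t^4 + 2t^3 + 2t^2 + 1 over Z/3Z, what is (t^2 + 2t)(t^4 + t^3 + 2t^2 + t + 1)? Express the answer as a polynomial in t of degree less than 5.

Multiply in Z/3Z[t]: (t^2 + 2t)·(t^4 + t^3 + 2t^2 + t + 1) = t^6 + t^4 + 2t^3 + 2t.
Reduce using t^5 ≡ 2t^4 + t^3 + t^2 + 2 (mod t^5 + t^4 + 2t^3 + 2t^2 + 1).
Reduced: 2t^3 + 2t^2 + t + 1.

2t^3 + 2t^2 + t + 1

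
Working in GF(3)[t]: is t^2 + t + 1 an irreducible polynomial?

No

Write g(t) = t^2 + t + 1.
Check for roots in GF(3): g(0) = 1; g(1) = 0 → root; g(2) = 1.
g(1) = 0, so (t − 1) divides g(t); g is reducible.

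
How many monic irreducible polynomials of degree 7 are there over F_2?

The number of monic irreducibles of degree 7 over GF(2) is (1/7)·Σ_{d∣7} μ(7/d) 2^d.
Divisors of 7: 1, 7; μ(7/d) for each: -1, 1.
Σ = − 2^1 + 2^7 = 126.
N = 126/7 = 18.

18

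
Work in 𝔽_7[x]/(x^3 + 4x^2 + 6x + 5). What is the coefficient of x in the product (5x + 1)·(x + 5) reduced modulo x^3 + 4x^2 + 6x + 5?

Multiply in 𝔽_7[x]: (5x + 1)·(x + 5) = 5x^2 + 5x + 5.
Reduced: 5x^2 + 5x + 5.

5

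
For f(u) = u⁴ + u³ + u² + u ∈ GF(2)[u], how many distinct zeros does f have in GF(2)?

2

Evaluate at each of the 2 elements of GF(2):
f(0) = 0 → root; f(1) = 0 → root.
Roots: {0, 1}.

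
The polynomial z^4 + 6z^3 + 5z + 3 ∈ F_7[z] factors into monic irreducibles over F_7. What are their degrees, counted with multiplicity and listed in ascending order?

Write h(z) = z^4 + 6z^3 + 5z + 3.
Linear factors from roots: (z + 5), (z + 1).
Complete factorization: h(z) = (z + 1)·(z + 5)·(z^2 + 2).
Factor degrees with multiplicity: 1 + 1 + 2 = 4.

1, 1, 2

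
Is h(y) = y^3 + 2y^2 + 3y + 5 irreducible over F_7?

Yes

Check for roots in F_7: h(0) = 5; h(1) = 4; h(2) = 6; h(3) = 3; h(4) = 1; h(5) = 6; h(6) = 3.
No roots. A degree-3 polynomial over a field with no linear factor is irreducible.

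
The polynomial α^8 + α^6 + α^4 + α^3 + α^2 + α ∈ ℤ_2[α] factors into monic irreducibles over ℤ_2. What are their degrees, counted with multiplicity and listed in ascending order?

1, 1, 1, 2, 3

Write f(α) = α^8 + α^6 + α^4 + α^3 + α^2 + α.
Roots in ℤ_2: f(0) = 0 → root; f(1) = 0 → root.
Linear factors from roots: (α), (α + 1).
Complete factorization: f(α) = (α)·(α + 1)^2·(α^2 + α + 1)·(α^3 + α^2 + 1).
Factor degrees with multiplicity: 1 + 1 + 1 + 2 + 3 = 8.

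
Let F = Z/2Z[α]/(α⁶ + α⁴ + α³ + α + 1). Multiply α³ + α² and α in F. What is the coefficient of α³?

1

Multiply in Z/2Z[α]: (α³ + α²)·(α) = α⁴ + α³.
Reduced: α⁴ + α³.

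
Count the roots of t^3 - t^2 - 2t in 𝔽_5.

3

Write g(t) = t^3 - t^2 - 2t.
Evaluate at each of the 5 elements of 𝔽_5:
g(0) = 0 → root; g(1) = 3; g(2) = 0 → root; g(3) = 2; g(4) = 0 → root.
Roots: {0, 2, 4}.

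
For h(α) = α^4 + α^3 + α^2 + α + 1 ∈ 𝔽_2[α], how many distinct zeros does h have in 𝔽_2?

0

Evaluate at each of the 2 elements of 𝔽_2:
h(0) = 1; h(1) = 1.
No element is a root.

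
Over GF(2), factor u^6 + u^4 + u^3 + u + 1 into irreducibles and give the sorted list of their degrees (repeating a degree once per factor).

Write g(u) = u^6 + u^4 + u^3 + u + 1.
Roots in GF(2): g(0) = 1; g(1) = 1.
Complete factorization: g(u) = (u^6 + u^4 + u^3 + u + 1).
Factor degrees with multiplicity: 6 = 6.

6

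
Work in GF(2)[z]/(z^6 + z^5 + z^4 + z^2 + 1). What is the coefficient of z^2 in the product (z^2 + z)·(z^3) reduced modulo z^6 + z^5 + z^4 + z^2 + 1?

Multiply in GF(2)[z]: (z^2 + z)·(z^3) = z^5 + z^4.
Reduced: z^5 + z^4.

0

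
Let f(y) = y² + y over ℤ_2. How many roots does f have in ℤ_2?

2

Evaluate at each of the 2 elements of ℤ_2:
f(0) = 0 → root; f(1) = 0 → root.
Roots: {0, 1}.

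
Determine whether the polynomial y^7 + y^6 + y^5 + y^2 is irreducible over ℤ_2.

Write g(y) = y^7 + y^6 + y^5 + y^2.
Check for roots in ℤ_2: g(0) = 0 → root; g(1) = 0 → root.
g(0) = 0, so (y) divides g(y); g is reducible.

No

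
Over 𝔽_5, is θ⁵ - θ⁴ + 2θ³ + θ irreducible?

Write h(θ) = θ⁵ - θ⁴ + 2θ³ + θ.
Check for roots in 𝔽_5: h(0) = 0 → root; h(1) = 3; h(2) = 4; h(3) = 4; h(4) = 0 → root.
h(0) = 0, so (θ) divides h(θ); h is reducible.

No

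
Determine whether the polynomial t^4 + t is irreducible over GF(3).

No

Write f(t) = t^4 + t.
Check for roots in GF(3): f(0) = 0 → root; f(1) = 2; f(2) = 0 → root.
f(0) = 0, so (t) divides f(t); f is reducible.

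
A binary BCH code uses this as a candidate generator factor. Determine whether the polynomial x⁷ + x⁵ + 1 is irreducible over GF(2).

Write f(x) = x⁷ + x⁵ + 1.
Check for roots in GF(2): f(0) = 1; f(1) = 1.
No roots, so no linear factors.
Monic irreducibles of degree 2 over GF(2): x² + x + 1.
x² + x + 1 divides f: f(x) = (x² + x + 1)·(x⁵ + x⁴ + x³ + x + 1).

No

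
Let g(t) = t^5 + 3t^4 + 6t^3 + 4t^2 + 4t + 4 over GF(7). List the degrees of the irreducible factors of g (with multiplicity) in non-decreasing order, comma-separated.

1, 1, 1, 2

Linear factors from roots: (t + 4), (t + 1).
Complete factorization: g(t) = (t + 4)·(t + 1)^2·(t^2 + 4t + 1).
Factor degrees with multiplicity: 1 + 1 + 1 + 2 = 5.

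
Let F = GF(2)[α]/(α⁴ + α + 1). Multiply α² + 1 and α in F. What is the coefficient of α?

Multiply in GF(2)[α]: (α² + 1)·(α) = α³ + α.
Reduced: α³ + α.

1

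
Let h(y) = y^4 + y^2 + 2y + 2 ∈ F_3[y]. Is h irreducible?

Check for roots in F_3: h(0) = 2; h(1) = 0 → root; h(2) = 2.
h(1) = 0, so (y − 1) divides h(y); h is reducible.

No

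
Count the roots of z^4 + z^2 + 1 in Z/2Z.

Write g(z) = z^4 + z^2 + 1.
Evaluate at each of the 2 elements of Z/2Z:
g(0) = 1; g(1) = 1.
No element is a root.

0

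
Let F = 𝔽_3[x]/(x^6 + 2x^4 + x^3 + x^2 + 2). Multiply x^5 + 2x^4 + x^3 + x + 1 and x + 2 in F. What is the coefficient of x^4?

0

Multiply in 𝔽_3[x]: (x^5 + 2x^4 + x^3 + x + 1)·(x + 2) = x^6 + x^5 + 2x^4 + 2x^3 + x^2 + 2.
Reduce using x^6 ≡ x^4 + 2x^3 + 2x^2 + 1 (mod x^6 + 2x^4 + x^3 + x^2 + 2).
Reduced: x^5 + x^3.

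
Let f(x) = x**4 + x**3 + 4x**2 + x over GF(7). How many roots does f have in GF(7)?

4

Evaluate at each of the 7 elements of GF(7):
f(0) = 0 → root; f(1) = 0 → root; f(2) = 0 → root; f(3) = 0 → root; f(4) = 3; f(5) = 1; f(6) = 3.
Roots: {0, 1, 2, 3}.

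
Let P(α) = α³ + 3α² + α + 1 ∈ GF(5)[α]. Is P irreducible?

Yes

Check for roots in GF(5): P(0) = 1; P(1) = 1; P(2) = 3; P(3) = 3; P(4) = 2.
No roots. A degree-3 polynomial over a field with no linear factor is irreducible.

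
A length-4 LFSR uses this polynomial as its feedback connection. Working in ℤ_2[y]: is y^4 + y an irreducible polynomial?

No

Write g(y) = y^4 + y.
Check for roots in ℤ_2: g(0) = 0 → root; g(1) = 0 → root.
g(0) = 0, so (y) divides g(y); g is reducible.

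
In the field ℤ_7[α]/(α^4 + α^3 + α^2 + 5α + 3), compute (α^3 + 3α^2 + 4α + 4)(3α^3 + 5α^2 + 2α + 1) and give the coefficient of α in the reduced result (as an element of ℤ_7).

2

Multiply in ℤ_7[α]: (α^3 + 3α^2 + 4α + 4)·(3α^3 + 5α^2 + 2α + 1) = 3α^6 + α^4 + 4α^3 + 3α^2 + 5α + 4.
Reduce using α^4 ≡ 6α^3 + 6α^2 + 2α + 4 (mod α^4 + α^3 + α^2 + 5α + 3).
Reduced: 5α^3 + α^2 + 2α + 1.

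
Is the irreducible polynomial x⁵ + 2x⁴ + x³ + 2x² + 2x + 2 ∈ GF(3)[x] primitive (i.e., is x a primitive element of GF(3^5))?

No

Write f(x) = x⁵ + 2x⁴ + x³ + 2x² + 2x + 2.
|GF(3^5)^×| = 3^5 − 1 = 242. Prime factorization: 242 = 2·11^2.
f is primitive ⇔ x has order 242 in GF(3)[x]/(f), i.e. x^(242/q) ≠ 1 for each prime q | 242.
x^(121) mod f = 1
x^(22) mod f = x⁴ + x² + 2x + 2.
Since x^(121) = 1, the order of x divides 121 < 242; not primitive.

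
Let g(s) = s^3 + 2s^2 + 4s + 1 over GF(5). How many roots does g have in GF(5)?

1

Evaluate at each of the 5 elements of GF(5):
g(0) = 1; g(1) = 3; g(2) = 0 → root; g(3) = 3; g(4) = 3.
Roots: {2}.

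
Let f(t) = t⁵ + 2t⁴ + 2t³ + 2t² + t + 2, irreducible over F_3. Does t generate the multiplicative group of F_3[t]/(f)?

No

|GF(3^5)^×| = 3^5 − 1 = 242. Prime factorization: 242 = 2·11^2.
f is primitive ⇔ t has order 242 in GF(3)[t]/(f), i.e. t^(242/q) ≠ 1 for each prime q | 242.
t^(121) mod f = 1
t^(22) mod f = t⁴ + t² + 2t.
Since t^(121) = 1, the order of t divides 121 < 242; not primitive.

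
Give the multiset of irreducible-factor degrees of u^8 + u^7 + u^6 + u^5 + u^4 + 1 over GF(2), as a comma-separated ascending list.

1, 1, 1, 2, 3

Write g(u) = u^8 + u^7 + u^6 + u^5 + u^4 + 1.
Roots in GF(2): g(0) = 1; g(1) = 0 → root.
Linear factors from roots: (u + 1).
Complete factorization: g(u) = (u + 1)^3·(u^2 + u + 1)·(u^3 + u^2 + 1).
Factor degrees with multiplicity: 1 + 1 + 1 + 2 + 3 = 8.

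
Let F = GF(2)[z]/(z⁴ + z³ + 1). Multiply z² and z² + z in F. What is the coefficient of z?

Multiply in GF(2)[z]: (z²)·(z² + z) = z⁴ + z³.
Reduce using z⁴ ≡ z³ + 1 (mod z⁴ + z³ + 1).
Reduced: 1.

0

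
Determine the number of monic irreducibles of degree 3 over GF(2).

2

By the necklace-counting formula, N_2(3) = (1/3) Σ_{d|3} μ(3/d)·2^d.
Divisors of 3: 1, 3; μ(3/d) for each: -1, 1.
Σ = − 2^1 + 2^3 = 6.
N = 6/3 = 2.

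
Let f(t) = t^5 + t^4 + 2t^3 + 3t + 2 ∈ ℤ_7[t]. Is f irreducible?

Yes

Check for roots in ℤ_7: f(0) = 2; f(1) = 2; f(2) = 2; f(3) = 4; f(4) = 1; f(5) = 6; f(6) = 4.
No roots, so no linear factors.
Degree-2 irreducible divisors: test the 21 monic irreducibles of degree 2 over GF(7).
None of them divide f (all give nonzero remainder).
No irreducible factor of degree ≤ 2 exists, so f is irreducible over GF(7).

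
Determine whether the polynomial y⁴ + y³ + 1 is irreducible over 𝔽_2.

Yes

Write g(y) = y⁴ + y³ + 1.
Check for roots in 𝔽_2: g(0) = 1; g(1) = 1.
No roots, so no linear factors.
Monic irreducibles of degree 2 over GF(2): y² + y + 1.
None of them divide g (all give nonzero remainder).
No irreducible factor of degree ≤ 2 exists, so g is irreducible over GF(2).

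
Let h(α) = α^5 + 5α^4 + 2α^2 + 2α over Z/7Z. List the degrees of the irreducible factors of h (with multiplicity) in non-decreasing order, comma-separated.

Linear factors from roots: (α), (α + 4).
Complete factorization: h(α) = (α)·(α + 4)^2·(α^2 + 4α + 1).
Factor degrees with multiplicity: 1 + 1 + 1 + 2 = 5.

1, 1, 1, 2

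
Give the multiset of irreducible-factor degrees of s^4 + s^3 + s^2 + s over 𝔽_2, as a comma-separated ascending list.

1, 1, 1, 1

Write h(s) = s^4 + s^3 + s^2 + s.
Roots in 𝔽_2: h(0) = 0 → root; h(1) = 0 → root.
Linear factors from roots: (s), (s + 1).
Complete factorization: h(s) = (s)·(s + 1)^3.
Factor degrees with multiplicity: 1 + 1 + 1 + 1 = 4.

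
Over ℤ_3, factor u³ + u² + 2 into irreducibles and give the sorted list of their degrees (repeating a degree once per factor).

3

Write g(u) = u³ + u² + 2.
Roots in ℤ_3: g(0) = 2; g(1) = 1; g(2) = 2.
Complete factorization: g(u) = (u³ + u² + 2).
Factor degrees with multiplicity: 3 = 3.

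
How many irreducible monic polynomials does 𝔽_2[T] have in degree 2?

By the necklace-counting formula, N_2(2) = (1/2) Σ_{d|2} μ(2/d)·2^d.
Divisors of 2: 1, 2; μ(2/d) for each: -1, 1.
Σ = − 2^1 + 2^2 = 2.
N = 2/2 = 1.

1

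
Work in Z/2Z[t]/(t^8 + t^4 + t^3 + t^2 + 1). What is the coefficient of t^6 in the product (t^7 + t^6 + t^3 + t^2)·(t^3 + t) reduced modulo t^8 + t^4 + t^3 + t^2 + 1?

Multiply in Z/2Z[t]: (t^7 + t^6 + t^3 + t^2)·(t^3 + t) = t^10 + t^9 + t^8 + t^7 + t^6 + t^5 + t^4 + t^3.
Reduce using t^8 ≡ t^4 + t^3 + t^2 + 1 (mod t^8 + t^4 + t^3 + t^2 + 1).
Reduced: t^7 + t^5 + t^3 + t + 1.

0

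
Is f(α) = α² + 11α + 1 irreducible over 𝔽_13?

No

Check each element of 𝔽_13 for a root: f(0)=1, f(1)=0, f(2)=1, f(3)=4, f(4)=9, f(5)=3, f(6)=12, f(7)=10, f(8)=10, f(9)=12, f(10)=3, f(11)=9, f(12)=4.
f(1) = 0, so (α − 1) divides f(α); f is reducible.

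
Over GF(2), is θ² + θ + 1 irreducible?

Write P(θ) = θ² + θ + 1.
Check for roots in GF(2): P(0) = 1; P(1) = 1.
No roots. A degree-2 polynomial over a field with no linear factor is irreducible.

Yes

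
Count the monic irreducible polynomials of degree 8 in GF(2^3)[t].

The number of monic irreducibles of degree 8 over GF(8) is (1/8)·Σ_{d∣8} μ(8/d) 8^d.
Divisors of 8: 1, 2, 4, 8; μ(8/d) for each: 0, 0, -1, 1.
Σ = − 8^4 + 8^8 = 16773120.
N = 16773120/8 = 2096640.

2096640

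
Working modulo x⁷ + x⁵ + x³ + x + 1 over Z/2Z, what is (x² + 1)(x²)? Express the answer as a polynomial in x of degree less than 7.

Multiply in Z/2Z[x]: (x² + 1)·(x²) = x⁴ + x².
Reduced: x⁴ + x².

x^4 + x^2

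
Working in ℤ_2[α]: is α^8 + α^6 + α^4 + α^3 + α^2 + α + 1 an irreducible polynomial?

Write m(α) = α^8 + α^6 + α^4 + α^3 + α^2 + α + 1.
Check for roots in ℤ_2: m(0) = 1; m(1) = 1.
No roots, so no linear factors.
Monic irreducibles of degree 2 over GF(2): α^2 + α + 1.
None of them divide m (all give nonzero remainder).
Monic irreducibles of degree 3 over GF(2): α^3 + α + 1, α^3 + α^2 + 1.
None of them divide m (all give nonzero remainder).
Monic irreducibles of degree 4 over GF(2): α^4 + α + 1, α^4 + α^3 + 1, α^4 + α^3 + α^2 + α + 1.
None of them divide m (all give nonzero remainder).
No irreducible factor of degree ≤ 4 exists, so m is irreducible over GF(2).

Yes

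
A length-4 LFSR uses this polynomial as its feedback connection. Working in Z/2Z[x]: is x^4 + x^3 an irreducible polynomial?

No

Write m(x) = x^4 + x^3.
Check for roots in Z/2Z: m(0) = 0 → root; m(1) = 0 → root.
m(0) = 0, so (x) divides m(x); m is reducible.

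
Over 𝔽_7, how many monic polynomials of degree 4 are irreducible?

By the necklace-counting formula, N_7(4) = (1/4) Σ_{d|4} μ(4/d)·7^d.
Divisors of 4: 1, 2, 4; μ(4/d) for each: 0, -1, 1.
Σ = − 7^2 + 7^4 = 2352.
N = 2352/4 = 588.

588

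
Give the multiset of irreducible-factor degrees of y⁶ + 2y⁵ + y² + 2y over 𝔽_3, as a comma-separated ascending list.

Write h(y) = y⁶ + 2y⁵ + y² + 2y.
Roots in 𝔽_3: h(0) = 0 → root; h(1) = 0 → root; h(2) = 1.
Linear factors from roots: (y), (y + 2).
Complete factorization: h(y) = (y)·(y + 2)·(y² + y + 2)·(y² + 2y + 2).
Factor degrees with multiplicity: 1 + 1 + 2 + 2 = 6.

1, 1, 2, 2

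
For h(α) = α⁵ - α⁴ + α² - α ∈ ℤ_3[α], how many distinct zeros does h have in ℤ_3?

3

Evaluate at each of the 3 elements of ℤ_3:
h(0) = 0 → root; h(1) = 0 → root; h(2) = 0 → root.
Roots: {0, 1, 2}.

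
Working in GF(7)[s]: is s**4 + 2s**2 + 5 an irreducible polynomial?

Write m(s) = s**4 + 2s**2 + 5.
Check for roots in GF(7): m(0) = 5; m(1) = 1; m(2) = 1; m(3) = 6; m(4) = 6; m(5) = 1; m(6) = 1.
No roots, so no linear factors.
Degree-2 irreducible divisors: test the 21 monic irreducibles of degree 2 over GF(7).
None of them divide m (all give nonzero remainder).
No irreducible factor of degree ≤ 2 exists, so m is irreducible over GF(7).

Yes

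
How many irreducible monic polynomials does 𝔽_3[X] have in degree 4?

18

By the necklace-counting formula, N_3(4) = (1/4) Σ_{d|4} μ(4/d)·3^d.
Divisors of 4: 1, 2, 4; μ(4/d) for each: 0, -1, 1.
Σ = − 3^2 + 3^4 = 72.
N = 72/4 = 18.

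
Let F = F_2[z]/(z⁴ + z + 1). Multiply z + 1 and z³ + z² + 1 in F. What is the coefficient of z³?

Multiply in F_2[z]: (z + 1)·(z³ + z² + 1) = z⁴ + z² + z + 1.
Reduce using z⁴ ≡ z + 1 (mod z⁴ + z + 1).
Reduced: z².

0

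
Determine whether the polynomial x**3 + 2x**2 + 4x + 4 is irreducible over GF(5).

Write f(x) = x**3 + 2x**2 + 4x + 4.
Check for roots in GF(5): f(0) = 4; f(1) = 1; f(2) = 3; f(3) = 1; f(4) = 1.
No roots. A degree-3 polynomial over a field with no linear factor is irreducible.

Yes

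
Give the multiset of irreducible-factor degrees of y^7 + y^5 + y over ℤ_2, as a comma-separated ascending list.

Write h(y) = y^7 + y^5 + y.
Roots in ℤ_2: h(0) = 0 → root; h(1) = 1.
Linear factors from roots: (y).
Complete factorization: h(y) = (y)·(y^3 + y^2 + 1)^2.
Factor degrees with multiplicity: 1 + 3 + 3 = 7.

1, 3, 3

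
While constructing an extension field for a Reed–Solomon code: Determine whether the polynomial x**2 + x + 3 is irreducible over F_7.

Yes

Write h(x) = x**2 + x + 3.
Check for roots in F_7: h(0) = 3; h(1) = 5; h(2) = 2; h(3) = 1; h(4) = 2; h(5) = 5; h(6) = 3.
No roots. A degree-2 polynomial over a field with no linear factor is irreducible.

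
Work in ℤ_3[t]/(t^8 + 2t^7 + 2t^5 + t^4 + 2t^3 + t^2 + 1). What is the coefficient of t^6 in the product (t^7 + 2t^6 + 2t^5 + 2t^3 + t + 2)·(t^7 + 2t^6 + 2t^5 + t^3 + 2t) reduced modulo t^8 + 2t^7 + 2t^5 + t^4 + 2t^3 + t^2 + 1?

Multiply in ℤ_3[t]: (t^7 + 2t^6 + 2t^5 + 2t^3 + t + 2)·(t^7 + 2t^6 + 2t^5 + t^3 + 2t) = t^14 + t^13 + 2t^12 + 2t^11 + t^10 + 2t^7 + t^5 + 2t^4 + 2t^3 + 2t^2 + t.
Reduce using t^8 ≡ t^7 + t^5 + 2t^4 + t^3 + 2t^2 + 2 (mod t^8 + 2t^7 + 2t^5 + t^4 + 2t^3 + t^2 + 1).
Reduced: t^7 + 2t^6 + 2t^5 + 2t^3 + t^2 + t + 2.

2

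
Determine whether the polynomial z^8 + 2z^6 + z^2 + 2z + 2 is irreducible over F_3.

Yes

Write h(z) = z^8 + 2z^6 + z^2 + 2z + 2.
Check for roots in F_3: h(0) = 2; h(1) = 2; h(2) = 1.
No roots, so no linear factors.
Monic irreducibles of degree 2 over GF(3): z^2 + 1, z^2 + z + 2, z^2 + 2z + 2.
None of them divide h (all give nonzero remainder).
Degree-3 irreducible divisors: test the 8 monic irreducibles of degree 3 over GF(3).
None of them divide h (all give nonzero remainder).
Degree-4 irreducible divisors: test the 18 monic irreducibles of degree 4 over GF(3).
None of them divide h (all give nonzero remainder).
No irreducible factor of degree ≤ 4 exists, so h is irreducible over GF(3).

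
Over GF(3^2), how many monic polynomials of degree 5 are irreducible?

Gauss's count: N_{9}(5) = (1/5) Σ_{d|5} μ(5/d)·9^d.
Divisors of 5: 1, 5; μ(5/d) for each: -1, 1.
Σ = − 9^1 + 9^5 = 59040.
N = 59040/5 = 11808.

11808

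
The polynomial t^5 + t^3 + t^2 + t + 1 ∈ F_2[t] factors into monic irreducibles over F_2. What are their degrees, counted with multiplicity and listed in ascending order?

Write g(t) = t^5 + t^3 + t^2 + t + 1.
Roots in F_2: g(0) = 1; g(1) = 1.
Complete factorization: g(t) = (t^5 + t^3 + t^2 + t + 1).
Factor degrees with multiplicity: 5 = 5.

5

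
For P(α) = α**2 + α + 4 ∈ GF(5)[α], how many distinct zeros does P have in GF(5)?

1

Evaluate at each of the 5 elements of GF(5):
P(0) = 4; P(1) = 1; P(2) = 0 → root; P(3) = 1; P(4) = 4.
Roots: {2}.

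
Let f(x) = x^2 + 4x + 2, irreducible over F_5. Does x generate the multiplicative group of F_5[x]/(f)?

|GF(5^2)^×| = 5^2 − 1 = 24. Prime factorization: 24 = 2^3·3.
f is primitive ⇔ x has order 24 in GF(5)[x]/(f), i.e. x^(24/q) ≠ 1 for each prime q | 24.
x^(12) mod f = 4.
x^(8) mod f = 2x + 1.
None equal 1, so x has full order 24; f is primitive.

Yes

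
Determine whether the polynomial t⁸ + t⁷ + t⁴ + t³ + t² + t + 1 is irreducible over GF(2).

Write f(t) = t⁸ + t⁷ + t⁴ + t³ + t² + t + 1.
Check for roots in GF(2): f(0) = 1; f(1) = 1.
No roots, so no linear factors.
Monic irreducibles of degree 2 over GF(2): t² + t + 1.
None of them divide f (all give nonzero remainder).
Monic irreducibles of degree 3 over GF(2): t³ + t + 1, t³ + t² + 1.
None of them divide f (all give nonzero remainder).
Monic irreducibles of degree 4 over GF(2): t⁴ + t + 1, t⁴ + t³ + 1, t⁴ + t³ + t² + t + 1.
None of them divide f (all give nonzero remainder).
No irreducible factor of degree ≤ 4 exists, so f is irreducible over GF(2).

Yes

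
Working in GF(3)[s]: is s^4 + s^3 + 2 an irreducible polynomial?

Yes

Write f(s) = s^4 + s^3 + 2.
Check for roots in GF(3): f(0) = 2; f(1) = 1; f(2) = 2.
No roots, so no linear factors.
Monic irreducibles of degree 2 over GF(3): s^2 + 1, s^2 + s + 2, s^2 + 2s + 2.
None of them divide f (all give nonzero remainder).
No irreducible factor of degree ≤ 2 exists, so f is irreducible over GF(3).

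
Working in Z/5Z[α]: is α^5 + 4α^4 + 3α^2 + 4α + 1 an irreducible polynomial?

Yes

Write f(α) = α^5 + 4α^4 + 3α^2 + 4α + 1.
Check for roots in Z/5Z: f(0) = 1; f(1) = 3; f(2) = 2; f(3) = 2; f(4) = 3.
No roots, so no linear factors.
Degree-2 irreducible divisors: test the 10 monic irreducibles of degree 2 over GF(5).
None of them divide f (all give nonzero remainder).
No irreducible factor of degree ≤ 2 exists, so f is irreducible over GF(5).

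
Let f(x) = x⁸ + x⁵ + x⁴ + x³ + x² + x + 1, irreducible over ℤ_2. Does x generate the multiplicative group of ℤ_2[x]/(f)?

|GF(2^8)^×| = 2^8 − 1 = 255. Prime factorization: 255 = 3·5·17.
f is primitive ⇔ x has order 255 in GF(2)[x]/(f), i.e. x^(255/q) ≠ 1 for each prime q | 255.
x^(85) mod f = 1
x^(51) mod f = x⁷ + x⁵ + x³ + x² + x + 1.
x^(15) mod f = x⁶ + x³ + x + 1.
Since x^(85) = 1, the order of x divides 85 < 255; not primitive.

No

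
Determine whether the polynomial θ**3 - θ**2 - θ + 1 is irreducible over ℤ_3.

Write g(θ) = θ**3 - θ**2 - θ + 1.
Check for roots in ℤ_3: g(0) = 1; g(1) = 0 → root; g(2) = 0 → root.
g(1) = 0, so (θ − 1) divides g(θ); g is reducible.

No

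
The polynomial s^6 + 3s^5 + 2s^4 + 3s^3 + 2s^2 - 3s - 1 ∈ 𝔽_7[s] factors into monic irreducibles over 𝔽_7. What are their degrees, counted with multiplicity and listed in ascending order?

Write f(s) = s^6 + 3s^5 + 2s^4 + 3s^3 + 2s^2 - 3s - 1.
Linear factors from roots: (s - 1), (s - 2).
Complete factorization: f(s) = (s - 2)·(s - 1)·(s^4 - s^3 - 3s^2 + 3s + 3).
Factor degrees with multiplicity: 1 + 1 + 4 = 6.

1, 1, 4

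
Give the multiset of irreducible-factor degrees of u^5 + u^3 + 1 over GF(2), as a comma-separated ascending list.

5

Write g(u) = u^5 + u^3 + 1.
Roots in GF(2): g(0) = 1; g(1) = 1.
Complete factorization: g(u) = (u^5 + u^3 + 1).
Factor degrees with multiplicity: 5 = 5.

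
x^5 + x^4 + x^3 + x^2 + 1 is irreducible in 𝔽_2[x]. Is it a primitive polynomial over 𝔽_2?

Write f(x) = x^5 + x^4 + x^3 + x^2 + 1.
|GF(2^5)^×| = 2^5 − 1 = 31. Prime factorization: 31 = 31.
f is primitive ⇔ x has order 31 in GF(2)[x]/(f), i.e. x^(31/q) ≠ 1 for each prime q | 31.
x^(1) mod f = x.
None equal 1, so x has full order 31; f is primitive.

Yes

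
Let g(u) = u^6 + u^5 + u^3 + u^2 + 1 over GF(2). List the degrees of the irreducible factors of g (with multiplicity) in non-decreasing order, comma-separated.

6

Roots in GF(2): g(0) = 1; g(1) = 1.
Complete factorization: g(u) = (u^6 + u^5 + u^3 + u^2 + 1).
Factor degrees with multiplicity: 6 = 6.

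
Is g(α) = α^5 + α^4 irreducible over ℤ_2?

No

Check for roots in ℤ_2: g(0) = 0 → root; g(1) = 0 → root.
g(0) = 0, so (α) divides g(α); g is reducible.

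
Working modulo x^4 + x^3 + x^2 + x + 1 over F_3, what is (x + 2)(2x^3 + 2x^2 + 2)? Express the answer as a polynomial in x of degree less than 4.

x^3 + 2x^2 + 2

Multiply in F_3[x]: (x + 2)·(2x^3 + 2x^2 + 2) = 2x^4 + x^2 + 2x + 1.
Reduce using x^4 ≡ 2x^3 + 2x^2 + 2x + 2 (mod x^4 + x^3 + x^2 + x + 1).
Reduced: x^3 + 2x^2 + 2.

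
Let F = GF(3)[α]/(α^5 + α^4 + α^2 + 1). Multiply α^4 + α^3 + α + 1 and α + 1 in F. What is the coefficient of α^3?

1

Multiply in GF(3)[α]: (α^4 + α^3 + α + 1)·(α + 1) = α^5 + 2α^4 + α^3 + α^2 + 2α + 1.
Reduce using α^5 ≡ 2α^4 + 2α^2 + 2 (mod α^5 + α^4 + α^2 + 1).
Reduced: α^4 + α^3 + 2α.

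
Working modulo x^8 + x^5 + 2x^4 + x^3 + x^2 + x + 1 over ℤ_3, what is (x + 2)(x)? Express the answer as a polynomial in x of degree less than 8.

Multiply in ℤ_3[x]: (x + 2)·(x) = x^2 + 2x.
Reduced: x^2 + 2x.

x^2 + 2x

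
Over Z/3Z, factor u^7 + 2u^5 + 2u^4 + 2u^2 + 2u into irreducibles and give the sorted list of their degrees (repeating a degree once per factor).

Write g(u) = u^7 + 2u^5 + 2u^4 + 2u^2 + 2u.
Roots in Z/3Z: g(0) = 0 → root; g(1) = 0 → root; g(2) = 2.
Linear factors from roots: (u), (u + 2).
Complete factorization: g(u) = (u)·(u + 2)·(u^2 + 1)·(u^3 + u^2 + 2u + 1).
Factor degrees with multiplicity: 1 + 1 + 2 + 3 = 7.

1, 1, 2, 3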